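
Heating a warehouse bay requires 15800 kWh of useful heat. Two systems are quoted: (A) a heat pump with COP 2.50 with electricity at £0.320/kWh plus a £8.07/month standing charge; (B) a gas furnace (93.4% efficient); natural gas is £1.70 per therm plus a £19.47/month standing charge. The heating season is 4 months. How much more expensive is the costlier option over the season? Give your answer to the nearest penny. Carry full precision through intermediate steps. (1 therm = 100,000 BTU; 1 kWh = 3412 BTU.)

Heat load = 15800 kWh × 3412 = 53,909,600 BTU
Gas: input = 53,909,600 / 0.934 = 57,719,058 BTU = 577.2 therm → 577.2 × £1.70 = £981.22; + 4 × £19.47 standing = £1,059.10
Heat pump: 53,909,600 BTU / 3412 = 15,800 kWh heat; / 2.50 = 6,320 kWh in → × £0.320 = £2,022.40; + 4 × £8.07 standing = £2,054.68
Difference = |£1,059.10 − £2,054.68| = £995.58

£995.58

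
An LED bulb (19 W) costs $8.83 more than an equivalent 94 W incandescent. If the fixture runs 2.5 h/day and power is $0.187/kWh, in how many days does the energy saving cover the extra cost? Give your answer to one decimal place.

Power saved = 94 − 19 = 75 W
Daily energy saved = 75 W × 2.5 h = 187.5 Wh = 0.1875 kWh
Daily savings = 0.1875 × $0.187 = $0.0351
Payback = $8.83 / $0.0351 per day = 251.8 days

251.8 days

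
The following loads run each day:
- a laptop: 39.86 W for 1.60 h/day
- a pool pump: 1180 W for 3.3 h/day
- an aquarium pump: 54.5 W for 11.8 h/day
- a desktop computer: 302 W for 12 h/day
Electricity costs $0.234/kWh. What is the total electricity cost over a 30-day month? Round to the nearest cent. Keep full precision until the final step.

laptop: 39.86 W × 1.60 h × 30 d = 1,913 Wh = 1.913 kWh
pool pump: 1180 W × 3.3 h × 30 d = 116,820 Wh = 116.8 kWh
aquarium pump: 54.5 W × 11.8 h × 30 d = 19,293 Wh = 19.29 kWh
desktop computer: 302 W × 12 h × 30 d = 108,720 Wh = 108.7 kWh
Total energy = 1.913 + 116.8 + 19.29 + 108.7 = 246.7 kWh
Cost = 246.7 kWh × $0.234 = $57.74

$57.74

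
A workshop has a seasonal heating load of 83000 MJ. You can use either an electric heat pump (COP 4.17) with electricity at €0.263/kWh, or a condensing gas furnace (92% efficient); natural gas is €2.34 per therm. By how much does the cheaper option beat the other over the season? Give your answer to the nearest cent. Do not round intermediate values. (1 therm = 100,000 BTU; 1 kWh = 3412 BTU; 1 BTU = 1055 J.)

Heat load = 83000 MJ = 83,000,000,000 J / 1055 = 78,672,986 BTU
Gas: input = 78,672,986 / 0.92 = 85,514,115 BTU = 855.1 therm → 855.1 × €2.34 = €2,001.03
Heat pump: 78,672,986 BTU / 3412 = 23,060 kWh heat; / 4.17 = 5,529 kWh in → × €0.263 = €1,454.24
Difference = |€2,001.03 − €1,454.24| = €546.79

€546.79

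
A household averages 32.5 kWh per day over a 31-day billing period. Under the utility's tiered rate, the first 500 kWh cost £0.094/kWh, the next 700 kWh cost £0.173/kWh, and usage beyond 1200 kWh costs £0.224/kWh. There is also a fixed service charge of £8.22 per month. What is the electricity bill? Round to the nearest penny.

£143.02

Usage = 32.5 kWh/day × 31 days = 1007.5 kWh
First 500 kWh × £0.094 = £47.00
Next 507.5 kWh × £0.173 = £87.80
Remaining tier: 0 kWh (not reached)
Energy charge = £134.80; + service £8.22 = £143.02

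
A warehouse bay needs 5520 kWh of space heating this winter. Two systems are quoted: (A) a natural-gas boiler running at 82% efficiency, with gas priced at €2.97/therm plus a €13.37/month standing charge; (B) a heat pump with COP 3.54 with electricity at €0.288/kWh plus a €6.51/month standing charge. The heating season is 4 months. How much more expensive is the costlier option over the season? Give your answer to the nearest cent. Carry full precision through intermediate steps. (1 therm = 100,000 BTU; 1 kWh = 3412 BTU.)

€260.52

Heat load = 5520 kWh × 3412 = 18,834,240 BTU
Gas: input = 18,834,240 / 0.82 = 22,968,585 BTU = 229.7 therm → 229.7 × €2.97 = €682.17; + 4 × €13.37 standing = €735.65
Heat pump: 18,834,240 BTU / 3412 = 5,520 kWh heat; / 3.54 = 1,559 kWh in → × €0.288 = €449.08; + 4 × €6.51 standing = €475.12
Difference = |€735.65 − €475.12| = €260.52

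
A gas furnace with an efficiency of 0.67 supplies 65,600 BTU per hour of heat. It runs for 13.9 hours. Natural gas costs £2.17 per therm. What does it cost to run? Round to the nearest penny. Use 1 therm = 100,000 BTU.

Heat delivered = 65,600 BTU/h × 13.9 h = 911,840 BTU
Gas input = 911,840 / 0.67 = 1,360,955 BTU
= 1,360,955 / 100,000 = 13.61 therm
Cost = 13.61 × £2.17/therm = £29.53

£29.53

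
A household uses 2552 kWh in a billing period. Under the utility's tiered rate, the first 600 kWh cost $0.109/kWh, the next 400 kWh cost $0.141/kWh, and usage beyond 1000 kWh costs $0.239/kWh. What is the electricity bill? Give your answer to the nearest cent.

First 600 kWh × $0.109 = $65.40
Next 400 kWh × $0.141 = $56.40
Remaining 1552 kWh × $0.239 = $370.93
Total = $492.73

$492.73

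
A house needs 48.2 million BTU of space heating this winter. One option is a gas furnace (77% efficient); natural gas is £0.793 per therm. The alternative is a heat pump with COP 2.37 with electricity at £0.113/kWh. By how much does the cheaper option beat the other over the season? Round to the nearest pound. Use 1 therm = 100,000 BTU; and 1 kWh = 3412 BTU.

Heat load = 48.2 × 10⁶ BTU = 48,200,000 BTU
Gas: input = 48,200,000 / 0.77 = 62,597,403 BTU = 626 therm → 626 × £0.793 = £496.40
Heat pump: 48,200,000 BTU / 3412 = 14,130 kWh heat; / 2.37 = 5,961 kWh in → × £0.113 = £673.55
Difference = |£496.40 − £673.55| = £177.15 ≈ £177

£177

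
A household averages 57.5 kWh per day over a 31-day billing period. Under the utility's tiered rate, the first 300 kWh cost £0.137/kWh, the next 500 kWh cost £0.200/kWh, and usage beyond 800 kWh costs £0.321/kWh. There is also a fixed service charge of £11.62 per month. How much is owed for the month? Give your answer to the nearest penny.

£468.10

Usage = 57.5 kWh/day × 31 days = 1782.5 kWh
First 300 kWh × £0.137 = £41.10
Next 500 kWh × £0.200 = £100.00
Remaining 982.5 kWh × £0.321 = £315.38
Energy charge = £456.48; + service £11.62 = £468.10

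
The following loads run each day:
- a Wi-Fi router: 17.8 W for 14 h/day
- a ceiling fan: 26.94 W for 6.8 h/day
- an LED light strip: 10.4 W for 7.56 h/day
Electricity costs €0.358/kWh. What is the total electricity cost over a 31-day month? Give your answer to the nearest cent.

€5.67

Wi-Fi router: 17.8 W × 14 h × 31 d = 7,725 Wh = 7.725 kWh
ceiling fan: 26.94 W × 6.8 h × 31 d = 5,679 Wh = 5.679 kWh
LED light strip: 10.4 W × 7.56 h × 31 d = 2,437 Wh = 2.437 kWh
Total energy = 7.725 + 5.679 + 2.437 = 15.84 kWh
Cost = 15.84 kWh × €0.358 = €5.67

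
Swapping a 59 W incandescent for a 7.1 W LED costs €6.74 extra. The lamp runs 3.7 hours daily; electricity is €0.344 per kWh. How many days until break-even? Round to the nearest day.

Power saved = 59 − 7.1 = 51.9 W
Daily energy saved = 51.9 W × 3.7 h = 192 Wh = 0.19203 kWh
Daily savings = 0.19203 × €0.344 = €0.0661
Payback = €6.74 / €0.0661 per day = 102 days

102 days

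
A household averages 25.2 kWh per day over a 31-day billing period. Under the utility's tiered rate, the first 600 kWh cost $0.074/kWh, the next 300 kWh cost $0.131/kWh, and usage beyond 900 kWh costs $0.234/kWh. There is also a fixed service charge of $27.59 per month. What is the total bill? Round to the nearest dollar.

$96

Usage = 25.2 kWh/day × 31 days = 781.2 kWh
First 600 kWh × $0.074 = $44.40
Next 181.2 kWh × $0.131 = $23.74
Remaining tier: 0 kWh (not reached)
Energy charge = $68.14; + service $27.59 = $95.73 ≈ $96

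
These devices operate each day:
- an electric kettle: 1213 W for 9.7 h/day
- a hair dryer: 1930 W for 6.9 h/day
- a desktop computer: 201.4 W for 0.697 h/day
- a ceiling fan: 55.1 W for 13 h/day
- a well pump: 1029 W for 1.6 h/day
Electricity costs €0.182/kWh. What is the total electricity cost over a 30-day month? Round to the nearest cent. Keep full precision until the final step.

€150.62

electric kettle: 1213 W × 9.7 h × 30 d = 352,983 Wh = 353 kWh
hair dryer: 1930 W × 6.9 h × 30 d = 399,510 Wh = 399.5 kWh
desktop computer: 201.4 W × 0.697 h × 30 d = 4,211 Wh = 4.211 kWh
ceiling fan: 55.1 W × 13 h × 30 d = 21,489 Wh = 21.49 kWh
well pump: 1029 W × 1.6 h × 30 d = 49,392 Wh = 49.39 kWh
Total energy = 353 + 399.5 + 4.211 + 21.49 + 49.39 = 827.6 kWh
Cost = 827.6 kWh × €0.182 = €150.62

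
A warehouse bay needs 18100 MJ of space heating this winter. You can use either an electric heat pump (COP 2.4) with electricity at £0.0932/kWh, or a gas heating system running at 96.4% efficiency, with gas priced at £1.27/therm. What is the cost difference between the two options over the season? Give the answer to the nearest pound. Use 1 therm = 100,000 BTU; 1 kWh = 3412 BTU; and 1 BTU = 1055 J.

£31

Heat load = 18100 MJ = 18,100,000,000 J / 1055 = 17,156,398 BTU
Gas: input = 17,156,398 / 0.964 = 17,797,093 BTU = 178 therm → 178 × £1.27 = £226.02
Heat pump: 17,156,398 BTU / 3412 = 5,028 kWh heat; / 2.4 = 2,095 kWh in → × £0.0932 = £195.26
Difference = |£226.02 − £195.26| = £30.76 ≈ £31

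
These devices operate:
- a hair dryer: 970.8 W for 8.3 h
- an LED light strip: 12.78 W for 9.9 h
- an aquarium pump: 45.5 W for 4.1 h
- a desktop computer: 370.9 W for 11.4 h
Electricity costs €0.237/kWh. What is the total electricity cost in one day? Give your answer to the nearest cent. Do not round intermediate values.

hair dryer: 970.8 W × 8.3 h = 8,058 Wh = 8.058 kWh
LED light strip: 12.78 W × 9.9 h = 127 Wh = 0.1265 kWh
aquarium pump: 45.5 W × 4.1 h = 187 Wh = 0.1865 kWh
desktop computer: 370.9 W × 11.4 h = 4,228 Wh = 4.228 kWh
Total energy = 8.058 + 0.1265 + 0.1865 + 4.228 = 12.6 kWh
Cost = 12.6 kWh × €0.237 = €2.99

€2.99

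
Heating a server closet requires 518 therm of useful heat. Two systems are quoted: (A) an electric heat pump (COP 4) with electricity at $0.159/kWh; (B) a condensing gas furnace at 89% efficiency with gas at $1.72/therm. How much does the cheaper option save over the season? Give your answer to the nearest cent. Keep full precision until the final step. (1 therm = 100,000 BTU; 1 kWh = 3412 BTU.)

Heat load = 518 therm × 100,000 = 51,800,000 BTU
Gas: input = 51,800,000 / 0.89 = 58,202,247 BTU = 582 therm → 582 × $1.72 = $1,001.08
Heat pump: 51,800,000 BTU / 3412 = 15,180 kWh heat; / 4 = 3,795 kWh in → × $0.159 = $603.47
Difference = |$1,001.08 − $603.47| = $397.61

$397.61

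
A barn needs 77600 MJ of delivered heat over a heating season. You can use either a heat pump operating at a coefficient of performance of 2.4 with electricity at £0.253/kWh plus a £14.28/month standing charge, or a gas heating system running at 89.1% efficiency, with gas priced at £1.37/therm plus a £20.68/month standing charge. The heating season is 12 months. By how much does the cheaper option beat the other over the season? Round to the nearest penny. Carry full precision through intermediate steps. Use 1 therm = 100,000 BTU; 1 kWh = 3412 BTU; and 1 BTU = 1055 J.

Heat load = 77600 MJ = 77,600,000,000 J / 1055 = 73,554,502 BTU
Gas: input = 73,554,502 / 0.891 = 82,552,752 BTU = 825.5 therm → 825.5 × £1.37 = £1,130.97; + 12 × £20.68 standing = £1,379.13
Heat pump: 73,554,502 BTU / 3412 = 21,560 kWh heat; / 2.4 = 8,982 kWh in → × £0.253 = £2,272.53; + 12 × £14.28 standing = £2,443.89
Difference = |£1,379.13 − £2,443.89| = £1,064.76

£1064.76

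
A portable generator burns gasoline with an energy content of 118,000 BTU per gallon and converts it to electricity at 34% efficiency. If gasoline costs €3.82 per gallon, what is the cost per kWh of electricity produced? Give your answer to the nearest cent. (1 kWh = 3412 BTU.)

€0.32

Electrical output per gallon = 118,000 BTU × 0.34 / 3412 BTU/kWh = 11.76 kWh
Cost per kWh = €3.82 / 11.76 kWh = €0.325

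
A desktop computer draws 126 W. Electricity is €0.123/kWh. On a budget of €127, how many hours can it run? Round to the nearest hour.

Energy budget = €127 / €0.123 per kWh = 1,033 kWh = 1,032,520 Wh
Runtime = 1,032,520 Wh / 126 W = 8,195 h

8195 h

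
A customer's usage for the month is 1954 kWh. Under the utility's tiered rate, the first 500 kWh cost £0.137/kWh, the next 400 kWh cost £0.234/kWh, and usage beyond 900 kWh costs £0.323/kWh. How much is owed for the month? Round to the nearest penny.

£502.54

First 500 kWh × £0.137 = £68.50
Next 400 kWh × £0.234 = £93.60
Remaining 1054 kWh × £0.323 = £340.44
Total = £502.54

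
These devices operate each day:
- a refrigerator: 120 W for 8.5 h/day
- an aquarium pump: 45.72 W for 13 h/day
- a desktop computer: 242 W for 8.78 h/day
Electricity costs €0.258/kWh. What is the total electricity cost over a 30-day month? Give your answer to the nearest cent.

refrigerator: 120 W × 8.5 h × 30 d = 30,600 Wh = 30.6 kWh
aquarium pump: 45.72 W × 13 h × 30 d = 17,831 Wh = 17.83 kWh
desktop computer: 242 W × 8.78 h × 30 d = 63,743 Wh = 63.74 kWh
Total energy = 30.6 + 17.83 + 63.74 = 112.2 kWh
Cost = 112.2 kWh × €0.258 = €28.94

€28.94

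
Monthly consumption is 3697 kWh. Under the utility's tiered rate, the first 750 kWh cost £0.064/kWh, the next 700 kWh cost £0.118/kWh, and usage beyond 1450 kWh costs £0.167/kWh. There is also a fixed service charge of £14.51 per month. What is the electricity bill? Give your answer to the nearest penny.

£520.36

First 750 kWh × £0.064 = £48.00
Next 700 kWh × £0.118 = £82.60
Remaining 2247 kWh × £0.167 = £375.25
Energy charge = £505.85; + service £14.51 = £520.36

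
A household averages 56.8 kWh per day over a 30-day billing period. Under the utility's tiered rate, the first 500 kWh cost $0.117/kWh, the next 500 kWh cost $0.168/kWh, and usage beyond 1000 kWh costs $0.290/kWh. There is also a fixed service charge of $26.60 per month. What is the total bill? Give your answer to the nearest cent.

Usage = 56.8 kWh/day × 30 days = 1704 kWh
First 500 kWh × $0.117 = $58.50
Next 500 kWh × $0.168 = $84.00
Remaining 704 kWh × $0.290 = $204.16
Energy charge = $346.66; + service $26.60 = $373.26

$373.26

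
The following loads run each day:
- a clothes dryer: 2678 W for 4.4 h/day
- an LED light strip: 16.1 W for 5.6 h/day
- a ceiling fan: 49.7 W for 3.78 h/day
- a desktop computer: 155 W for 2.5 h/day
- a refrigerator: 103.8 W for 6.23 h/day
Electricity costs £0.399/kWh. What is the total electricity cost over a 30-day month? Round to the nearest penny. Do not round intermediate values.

clothes dryer: 2678 W × 4.4 h × 30 d = 353,496 Wh = 353.5 kWh
LED light strip: 16.1 W × 5.6 h × 30 d = 2,705 Wh = 2.705 kWh
ceiling fan: 49.7 W × 3.78 h × 30 d = 5,636 Wh = 5.636 kWh
desktop computer: 155 W × 2.5 h × 30 d = 11,625 Wh = 11.62 kWh
refrigerator: 103.8 W × 6.23 h × 30 d = 19,400 Wh = 19.4 kWh
Total energy = 353.5 + 2.705 + 5.636 + 11.62 + 19.4 = 392.9 kWh
Cost = 392.9 kWh × £0.399 = £156.75

£156.75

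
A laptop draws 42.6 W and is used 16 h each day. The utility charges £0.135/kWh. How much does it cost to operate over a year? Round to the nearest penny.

£33.59

Energy = 42.6 W × 16 h/day × 365 days = 248,784 Wh = 248.8 kWh
Cost = 248.8 kWh × £0.135/kWh = £33.59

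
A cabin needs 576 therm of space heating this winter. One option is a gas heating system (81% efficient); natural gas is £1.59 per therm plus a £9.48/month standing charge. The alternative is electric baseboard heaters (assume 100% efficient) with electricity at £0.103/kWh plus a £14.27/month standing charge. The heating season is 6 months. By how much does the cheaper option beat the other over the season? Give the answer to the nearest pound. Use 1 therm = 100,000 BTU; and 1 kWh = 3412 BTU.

£637

Heat load = 576 therm × 100,000 = 57,600,000 BTU
Gas: input = 57,600,000 / 0.81 = 71,111,111 BTU = 711.1 therm → 711.1 × £1.59 = £1,130.67; + 6 × £9.48 standing = £1,187.55
Electric: 57,600,000 BTU / 3412 = 16,880 kWh → × £0.103 = £1,738.80; + 6 × £14.27 standing = £1,824.42
Difference = |£1,187.55 − £1,824.42| = £636.88 ≈ £637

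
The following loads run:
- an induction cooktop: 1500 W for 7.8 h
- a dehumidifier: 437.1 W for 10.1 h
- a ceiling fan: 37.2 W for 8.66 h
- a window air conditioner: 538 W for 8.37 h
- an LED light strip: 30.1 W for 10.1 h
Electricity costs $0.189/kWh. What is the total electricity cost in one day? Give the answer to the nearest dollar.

induction cooktop: 1500 W × 7.8 h = 11,700 Wh = 11.7 kWh
dehumidifier: 437.1 W × 10.1 h = 4,415 Wh = 4.415 kWh
ceiling fan: 37.2 W × 8.66 h = 322 Wh = 0.3222 kWh
window air conditioner: 538 W × 8.37 h = 4,503 Wh = 4.503 kWh
LED light strip: 30.1 W × 10.1 h = 304 Wh = 0.304 kWh
Total energy = 11.7 + 4.415 + 0.3222 + 4.503 + 0.304 = 21.24 kWh
Cost = 21.24 kWh × $0.189 = $4.02 ≈ $4

$4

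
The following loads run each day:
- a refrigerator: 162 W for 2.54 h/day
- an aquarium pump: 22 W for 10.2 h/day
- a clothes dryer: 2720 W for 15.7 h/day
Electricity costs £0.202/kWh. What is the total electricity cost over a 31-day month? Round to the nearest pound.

refrigerator: 162 W × 2.54 h × 31 d = 12,756 Wh = 12.76 kWh
aquarium pump: 22 W × 10.2 h × 31 d = 6,956 Wh = 6.956 kWh
clothes dryer: 2720 W × 15.7 h × 31 d = 1,323,824 Wh = 1,324 kWh
Total energy = 12.76 + 6.956 + 1,324 = 1,344 kWh
Cost = 1,344 kWh × £0.202 = £271.39 ≈ £271

£271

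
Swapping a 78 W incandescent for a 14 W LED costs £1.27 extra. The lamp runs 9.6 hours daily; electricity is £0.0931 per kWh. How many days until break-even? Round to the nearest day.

Power saved = 78 − 14 = 64 W
Daily energy saved = 64 W × 9.6 h = 614.4 Wh = 0.6144 kWh
Daily savings = 0.6144 × £0.0931 = £0.0572
Payback = £1.27 / £0.0572 per day = 22.2 days

22 days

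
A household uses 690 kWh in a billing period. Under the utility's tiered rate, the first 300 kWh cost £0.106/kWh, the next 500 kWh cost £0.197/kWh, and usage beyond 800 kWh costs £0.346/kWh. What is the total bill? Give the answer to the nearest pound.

£109

First 300 kWh × £0.106 = £31.80
Next 390 kWh × £0.197 = £76.83
Remaining tier: 0 kWh (not reached)
Total = £108.63 ≈ £109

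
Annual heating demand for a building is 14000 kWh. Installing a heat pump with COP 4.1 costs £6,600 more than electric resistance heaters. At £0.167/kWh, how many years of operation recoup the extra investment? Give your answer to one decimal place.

3.7 years

Resistance: 14000 kWh × £0.167 = £2,338.00/yr
Heat pump: 14000 / 4.1 = 3415 kWh in → × £0.167 = £570.24/yr
Annual savings = £1,767.76
Payback = £6,600 / £1,767.76 = 3.73 years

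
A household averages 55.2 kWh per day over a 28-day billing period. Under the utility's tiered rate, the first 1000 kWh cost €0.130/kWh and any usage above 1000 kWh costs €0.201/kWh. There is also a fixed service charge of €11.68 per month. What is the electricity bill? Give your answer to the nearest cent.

Usage = 55.2 kWh/day × 28 days = 1545.6 kWh
First 1000 kWh × €0.130 = €130.00
Remaining 545.6 kWh × €0.201 = €109.67
Energy charge = €239.67; + service €11.68 = €251.35

€251.35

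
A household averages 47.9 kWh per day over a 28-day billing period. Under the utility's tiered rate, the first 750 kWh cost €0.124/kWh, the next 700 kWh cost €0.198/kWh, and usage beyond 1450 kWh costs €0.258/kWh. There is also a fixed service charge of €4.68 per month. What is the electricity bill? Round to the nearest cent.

Usage = 47.9 kWh/day × 28 days = 1341.2 kWh
First 750 kWh × €0.124 = €93.00
Next 591.2 kWh × €0.198 = €117.06
Remaining tier: 0 kWh (not reached)
Energy charge = €210.06; + service €4.68 = €214.74

€214.74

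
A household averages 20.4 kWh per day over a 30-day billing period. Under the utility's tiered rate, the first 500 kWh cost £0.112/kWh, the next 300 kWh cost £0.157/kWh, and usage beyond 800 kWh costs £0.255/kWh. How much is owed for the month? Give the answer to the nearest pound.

Usage = 20.4 kWh/day × 30 days = 612 kWh
First 500 kWh × £0.112 = £56.00
Next 112 kWh × £0.157 = £17.58
Remaining tier: 0 kWh (not reached)
Total = £73.58 ≈ £74

£74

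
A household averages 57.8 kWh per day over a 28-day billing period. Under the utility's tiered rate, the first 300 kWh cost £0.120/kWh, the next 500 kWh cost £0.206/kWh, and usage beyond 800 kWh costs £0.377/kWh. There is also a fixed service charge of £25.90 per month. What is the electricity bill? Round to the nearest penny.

Usage = 57.8 kWh/day × 28 days = 1618.4 kWh
First 300 kWh × £0.120 = £36.00
Next 500 kWh × £0.206 = £103.00
Remaining 818.4 kWh × £0.377 = £308.54
Energy charge = £447.54; + service £25.90 = £473.44

£473.44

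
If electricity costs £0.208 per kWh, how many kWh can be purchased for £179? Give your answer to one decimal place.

860.6 kWh

£179 / £0.208 per kWh = 860.6 kWh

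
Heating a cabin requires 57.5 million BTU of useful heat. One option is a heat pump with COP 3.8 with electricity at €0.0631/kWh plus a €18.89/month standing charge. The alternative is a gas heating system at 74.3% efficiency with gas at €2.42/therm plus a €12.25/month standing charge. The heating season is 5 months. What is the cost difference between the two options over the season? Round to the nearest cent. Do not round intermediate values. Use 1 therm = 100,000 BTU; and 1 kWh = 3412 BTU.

Heat load = 57.5 × 10⁶ BTU = 57,500,000 BTU
Gas: input = 57,500,000 / 0.743 = 77,388,964 BTU = 773.9 therm → 773.9 × €2.42 = €1,872.81; + 5 × €12.25 standing = €1,934.06
Heat pump: 57,500,000 BTU / 3412 = 16,850 kWh heat; / 3.8 = 4,435 kWh in → × €0.0631 = €279.84; + 5 × €18.89 standing = €374.29
Difference = |€1,934.06 − €374.29| = €1,559.78

€1559.78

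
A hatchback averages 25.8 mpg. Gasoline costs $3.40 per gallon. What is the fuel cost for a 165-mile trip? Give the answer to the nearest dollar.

Fuel = 165 mi / 25.8 mpg = 6.395 gal
Cost = 6.395 gal × $3.40/gal = $21.74 ≈ $22

$22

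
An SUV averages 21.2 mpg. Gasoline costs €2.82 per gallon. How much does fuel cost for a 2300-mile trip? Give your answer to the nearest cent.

€305.94

Fuel = 2300 mi / 21.2 mpg = 108.5 gal
Cost = 108.5 gal × €2.82/gal = €305.94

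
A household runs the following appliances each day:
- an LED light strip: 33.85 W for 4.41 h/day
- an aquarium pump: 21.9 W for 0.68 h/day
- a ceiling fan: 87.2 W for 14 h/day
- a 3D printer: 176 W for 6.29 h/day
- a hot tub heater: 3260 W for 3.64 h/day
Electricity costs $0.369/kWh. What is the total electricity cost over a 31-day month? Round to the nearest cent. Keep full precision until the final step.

$164.25

LED light strip: 33.85 W × 4.41 h × 31 d = 4,628 Wh = 4.628 kWh
aquarium pump: 21.9 W × 0.68 h × 31 d = 462 Wh = 0.4617 kWh
ceiling fan: 87.2 W × 14 h × 31 d = 37,845 Wh = 37.84 kWh
3D printer: 176 W × 6.29 h × 31 d = 34,318 Wh = 34.32 kWh
hot tub heater: 3260 W × 3.64 h × 31 d = 367,858 Wh = 367.9 kWh
Total energy = 4.628 + 0.4617 + 37.84 + 34.32 + 367.9 = 445.1 kWh
Cost = 445.1 kWh × $0.369 = $164.25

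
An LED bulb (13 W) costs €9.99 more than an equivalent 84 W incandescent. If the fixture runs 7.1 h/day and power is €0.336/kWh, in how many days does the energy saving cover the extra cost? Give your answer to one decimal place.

Power saved = 84 − 13 = 71 W
Daily energy saved = 71 W × 7.1 h = 504.1 Wh = 0.5041 kWh
Daily savings = 0.5041 × €0.336 = €0.1694
Payback = €9.99 / €0.1694 per day = 58.98 days

59.0 days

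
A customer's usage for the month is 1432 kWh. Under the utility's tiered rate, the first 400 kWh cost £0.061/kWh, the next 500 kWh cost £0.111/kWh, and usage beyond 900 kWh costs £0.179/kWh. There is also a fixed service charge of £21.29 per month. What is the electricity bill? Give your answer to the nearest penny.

First 400 kWh × £0.061 = £24.40
Next 500 kWh × £0.111 = £55.50
Remaining 532 kWh × £0.179 = £95.23
Energy charge = £175.13; + service £21.29 = £196.42

£196.42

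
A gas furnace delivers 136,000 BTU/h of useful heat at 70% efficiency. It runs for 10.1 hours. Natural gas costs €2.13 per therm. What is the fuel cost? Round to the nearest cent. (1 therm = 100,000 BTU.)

€41.80

Heat delivered = 136,000 BTU/h × 10.1 h = 1,373,600 BTU
Gas input = 1,373,600 / 0.70 = 1,962,286 BTU
= 1,962,286 / 100,000 = 19.62 therm
Cost = 19.62 × €2.13/therm = €41.80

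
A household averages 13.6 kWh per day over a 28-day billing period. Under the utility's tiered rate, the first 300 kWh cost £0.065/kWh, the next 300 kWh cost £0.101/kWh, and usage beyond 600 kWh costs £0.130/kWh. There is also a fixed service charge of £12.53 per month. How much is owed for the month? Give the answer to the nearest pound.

£40

Usage = 13.6 kWh/day × 28 days = 380.8 kWh
First 300 kWh × £0.065 = £19.50
Next 80.8 kWh × £0.101 = £8.16
Remaining tier: 0 kWh (not reached)
Energy charge = £27.66; + service £12.53 = £40.19 ≈ £40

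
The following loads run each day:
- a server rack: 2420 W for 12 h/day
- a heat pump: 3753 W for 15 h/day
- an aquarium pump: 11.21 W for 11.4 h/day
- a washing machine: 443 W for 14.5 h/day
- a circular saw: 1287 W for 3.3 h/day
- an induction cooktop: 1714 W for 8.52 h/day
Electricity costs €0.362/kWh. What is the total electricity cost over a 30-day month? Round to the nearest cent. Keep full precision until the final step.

€1202.60

server rack: 2420 W × 12 h × 30 d = 871,200 Wh = 871.2 kWh
heat pump: 3753 W × 15 h × 30 d = 1,688,850 Wh = 1,689 kWh
aquarium pump: 11.21 W × 11.4 h × 30 d = 3,834 Wh = 3.834 kWh
washing machine: 443 W × 14.5 h × 30 d = 192,705 Wh = 192.7 kWh
circular saw: 1287 W × 3.3 h × 30 d = 127,413 Wh = 127.4 kWh
induction cooktop: 1714 W × 8.52 h × 30 d = 438,098 Wh = 438.1 kWh
Total energy = 871.2 + 1,689 + 3.834 + 192.7 + 127.4 + 438.1 = 3,322 kWh
Cost = 3,322 kWh × €0.362 = €1,202.60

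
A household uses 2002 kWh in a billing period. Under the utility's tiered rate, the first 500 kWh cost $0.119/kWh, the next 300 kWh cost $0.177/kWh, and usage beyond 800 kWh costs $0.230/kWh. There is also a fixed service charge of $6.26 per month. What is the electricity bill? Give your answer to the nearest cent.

First 500 kWh × $0.119 = $59.50
Next 300 kWh × $0.177 = $53.10
Remaining 1202 kWh × $0.230 = $276.46
Energy charge = $389.06; + service $6.26 = $395.32

$395.32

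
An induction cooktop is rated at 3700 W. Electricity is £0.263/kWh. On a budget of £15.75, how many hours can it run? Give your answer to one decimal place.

Energy budget = £15.75 / £0.263 per kWh = 59.89 kWh = 59,886 Wh
Runtime = 59,886 Wh / 3700 W = 16.19 h

16.2 h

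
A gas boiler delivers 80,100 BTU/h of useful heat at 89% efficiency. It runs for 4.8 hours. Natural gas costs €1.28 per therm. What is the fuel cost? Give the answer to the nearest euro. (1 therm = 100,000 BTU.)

Heat delivered = 80,100 BTU/h × 4.8 h = 384,480 BTU
Gas input = 384,480 / 0.89 = 432,000 BTU
= 432,000 / 100,000 = 4.32 therm
Cost = 4.32 × €1.28/therm = €5.53 ≈ €6

€6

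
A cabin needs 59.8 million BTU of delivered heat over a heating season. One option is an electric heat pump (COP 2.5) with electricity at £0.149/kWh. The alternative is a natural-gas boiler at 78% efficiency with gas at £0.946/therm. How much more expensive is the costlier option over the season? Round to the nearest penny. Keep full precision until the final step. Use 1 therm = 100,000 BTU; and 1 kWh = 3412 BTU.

Heat load = 59.8 × 10⁶ BTU = 59,800,000 BTU
Gas: input = 59,800,000 / 0.78 = 76,666,667 BTU = 766.7 therm → 766.7 × £0.946 = £725.27
Heat pump: 59,800,000 BTU / 3412 = 17,530 kWh heat; / 2.5 = 7,011 kWh in → × £0.149 = £1,044.57
Difference = |£725.27 − £1,044.57| = £319.31

£319.31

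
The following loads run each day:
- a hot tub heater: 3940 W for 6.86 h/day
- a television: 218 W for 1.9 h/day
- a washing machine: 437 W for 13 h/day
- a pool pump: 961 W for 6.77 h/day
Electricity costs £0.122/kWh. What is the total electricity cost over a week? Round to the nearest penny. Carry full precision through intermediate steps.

£33.84

hot tub heater: 3940 W × 6.86 h × 7 d = 189,199 Wh = 189.2 kWh
television: 218 W × 1.9 h × 7 d = 2,899 Wh = 2.899 kWh
washing machine: 437 W × 13 h × 7 d = 39,767 Wh = 39.77 kWh
pool pump: 961 W × 6.77 h × 7 d = 45,542 Wh = 45.54 kWh
Total energy = 189.2 + 2.899 + 39.77 + 45.54 = 277.4 kWh
Cost = 277.4 kWh × £0.122 = £33.84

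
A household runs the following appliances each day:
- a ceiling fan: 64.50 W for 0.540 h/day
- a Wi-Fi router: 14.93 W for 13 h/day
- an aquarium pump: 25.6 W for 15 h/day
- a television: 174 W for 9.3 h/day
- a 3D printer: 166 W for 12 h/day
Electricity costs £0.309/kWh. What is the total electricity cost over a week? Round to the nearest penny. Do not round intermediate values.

£9.13

ceiling fan: 64.50 W × 0.540 h × 7 d = 244 Wh = 0.2438 kWh
Wi-Fi router: 14.93 W × 13 h × 7 d = 1,359 Wh = 1.359 kWh
aquarium pump: 25.6 W × 15 h × 7 d = 2,688 Wh = 2.688 kWh
television: 174 W × 9.3 h × 7 d = 11,327 Wh = 11.33 kWh
3D printer: 166 W × 12 h × 7 d = 13,944 Wh = 13.94 kWh
Total energy = 0.2438 + 1.359 + 2.688 + 11.33 + 13.94 = 29.56 kWh
Cost = 29.56 kWh × £0.309 = £9.13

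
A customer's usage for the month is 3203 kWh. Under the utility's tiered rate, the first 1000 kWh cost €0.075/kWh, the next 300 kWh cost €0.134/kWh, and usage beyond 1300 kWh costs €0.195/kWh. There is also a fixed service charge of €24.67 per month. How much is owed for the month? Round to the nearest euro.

€511

First 1000 kWh × €0.075 = €75.00
Next 300 kWh × €0.134 = €40.20
Remaining 1903 kWh × €0.195 = €371.09
Energy charge = €486.29; + service €24.67 = €510.96 ≈ €511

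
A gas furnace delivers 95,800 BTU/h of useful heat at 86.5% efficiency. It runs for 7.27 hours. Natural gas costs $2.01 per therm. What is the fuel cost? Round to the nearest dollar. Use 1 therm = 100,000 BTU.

Heat delivered = 95,800 BTU/h × 7.27 h = 696,466 BTU
Gas input = 696,466 / 0.865 = 805,163 BTU
= 805,163 / 100,000 = 8.052 therm
Cost = 8.052 × $2.01/therm = $16.18 ≈ $16

$16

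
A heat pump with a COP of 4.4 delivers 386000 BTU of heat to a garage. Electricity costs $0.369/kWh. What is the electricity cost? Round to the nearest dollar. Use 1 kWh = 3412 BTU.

Heat delivered = 386,000 BTU / 3412 = 113.1 kWh
Electrical input = 113.1 kWh / 4.4 = 25.71 kWh
Cost = 25.71 × $0.369/kWh = $9.49 ≈ $9

$9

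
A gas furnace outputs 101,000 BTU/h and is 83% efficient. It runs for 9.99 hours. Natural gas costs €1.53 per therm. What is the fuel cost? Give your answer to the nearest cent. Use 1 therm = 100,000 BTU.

Heat delivered = 101,000 BTU/h × 9.99 h = 1,008,990 BTU
Gas input = 1,008,990 / 0.83 = 1,215,651 BTU
= 1,215,651 / 100,000 = 12.16 therm
Cost = 12.16 × €1.53/therm = €18.60

€18.60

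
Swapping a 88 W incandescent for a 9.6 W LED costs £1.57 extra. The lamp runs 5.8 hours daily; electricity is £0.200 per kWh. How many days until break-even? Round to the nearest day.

17 days

Power saved = 88 − 9.6 = 78.4 W
Daily energy saved = 78.4 W × 5.8 h = 454.7 Wh = 0.45472 kWh
Daily savings = 0.45472 × £0.200 = £0.0909
Payback = £1.57 / £0.0909 per day = 17.26 days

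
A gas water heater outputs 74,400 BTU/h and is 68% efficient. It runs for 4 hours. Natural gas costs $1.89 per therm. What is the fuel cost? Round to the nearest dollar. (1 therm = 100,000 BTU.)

$8

Heat delivered = 74,400 BTU/h × 4 h = 297,600 BTU
Gas input = 297,600 / 0.68 = 437,647 BTU
= 437,647 / 100,000 = 4.376 therm
Cost = 4.376 × $1.89/therm = $8.27 ≈ $8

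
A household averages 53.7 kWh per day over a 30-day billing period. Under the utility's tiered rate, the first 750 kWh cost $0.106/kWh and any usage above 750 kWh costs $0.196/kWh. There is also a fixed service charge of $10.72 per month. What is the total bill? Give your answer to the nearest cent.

Usage = 53.7 kWh/day × 30 days = 1611 kWh
First 750 kWh × $0.106 = $79.50
Remaining 861 kWh × $0.196 = $168.76
Energy charge = $248.26; + service $10.72 = $258.98

$258.98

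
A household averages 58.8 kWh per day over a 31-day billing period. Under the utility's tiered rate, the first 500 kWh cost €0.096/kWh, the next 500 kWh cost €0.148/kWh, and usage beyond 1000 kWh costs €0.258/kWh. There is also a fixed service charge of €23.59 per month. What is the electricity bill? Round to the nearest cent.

Usage = 58.8 kWh/day × 31 days = 1822.8 kWh
First 500 kWh × €0.096 = €48.00
Next 500 kWh × €0.148 = €74.00
Remaining 822.8 kWh × €0.258 = €212.28
Energy charge = €334.28; + service €23.59 = €357.87

€357.87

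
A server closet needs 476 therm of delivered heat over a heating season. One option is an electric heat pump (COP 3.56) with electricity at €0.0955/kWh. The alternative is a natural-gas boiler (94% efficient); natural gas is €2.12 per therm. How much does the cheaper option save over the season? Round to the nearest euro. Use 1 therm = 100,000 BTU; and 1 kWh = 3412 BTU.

€699

Heat load = 476 therm × 100,000 = 47,600,000 BTU
Gas: input = 47,600,000 / 0.940 = 50,638,298 BTU = 506.4 therm → 506.4 × €2.12 = €1,073.53
Heat pump: 47,600,000 BTU / 3412 = 13,950 kWh heat; / 3.56 = 3,919 kWh in → × €0.0955 = €374.24
Difference = |€1,073.53 − €374.24| = €699.29 ≈ €699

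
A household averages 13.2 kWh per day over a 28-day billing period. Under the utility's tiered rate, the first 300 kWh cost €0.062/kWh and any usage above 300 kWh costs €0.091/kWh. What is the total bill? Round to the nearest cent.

€24.93

Usage = 13.2 kWh/day × 28 days = 369.6 kWh
First 300 kWh × €0.062 = €18.60
Remaining 69.6 kWh × €0.091 = €6.33
Total = €24.93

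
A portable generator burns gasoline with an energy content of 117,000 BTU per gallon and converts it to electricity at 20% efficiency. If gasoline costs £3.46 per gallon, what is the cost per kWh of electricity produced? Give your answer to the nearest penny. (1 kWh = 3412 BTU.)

Electrical output per gallon = 117,000 BTU × 0.20 / 3412 BTU/kWh = 6.858 kWh
Cost per kWh = £3.46 / 6.858 kWh = £0.505

£0.50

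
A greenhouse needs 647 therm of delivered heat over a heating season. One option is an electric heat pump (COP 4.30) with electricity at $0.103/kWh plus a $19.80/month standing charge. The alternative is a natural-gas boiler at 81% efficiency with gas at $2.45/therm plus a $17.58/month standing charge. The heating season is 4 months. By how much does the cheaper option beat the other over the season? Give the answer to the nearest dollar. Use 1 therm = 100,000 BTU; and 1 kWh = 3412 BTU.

$1494

Heat load = 647 therm × 100,000 = 64,700,000 BTU
Gas: input = 64,700,000 / 0.81 = 79,876,543 BTU = 798.8 therm → 798.8 × $2.45 = $1,956.98; + 4 × $17.58 standing = $2,027.30
Heat pump: 64,700,000 BTU / 3412 = 18,960 kWh heat; / 4.30 = 4,410 kWh in → × $0.103 = $454.22; + 4 × $19.80 standing = $533.42
Difference = |$2,027.30 − $533.42| = $1,493.88 ≈ $1494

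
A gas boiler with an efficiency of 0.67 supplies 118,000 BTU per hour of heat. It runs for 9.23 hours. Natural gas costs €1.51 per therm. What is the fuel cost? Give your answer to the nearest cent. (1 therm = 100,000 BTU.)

Heat delivered = 118,000 BTU/h × 9.23 h = 1,089,140 BTU
Gas input = 1,089,140 / 0.67 = 1,625,582 BTU
= 1,625,582 / 100,000 = 16.26 therm
Cost = 16.26 × €1.51/therm = €24.55

€24.55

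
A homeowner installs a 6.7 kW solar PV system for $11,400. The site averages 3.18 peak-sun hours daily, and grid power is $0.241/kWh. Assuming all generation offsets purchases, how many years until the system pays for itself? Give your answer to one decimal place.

6.1 years

Daily generation = 6.7 kW × 3.18 h = 21.31 kWh
Annual generation = 21.31 × 365 = 7776.7 kWh
Annual savings = 7776.7 × $0.241 = $1,874.18
Payback = $11,400 / $1,874.18 = 6.08 years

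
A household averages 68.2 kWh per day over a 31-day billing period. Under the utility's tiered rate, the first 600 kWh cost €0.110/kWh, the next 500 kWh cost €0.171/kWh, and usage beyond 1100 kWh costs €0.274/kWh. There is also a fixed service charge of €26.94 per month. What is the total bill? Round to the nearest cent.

€456.33

Usage = 68.2 kWh/day × 31 days = 2114.2 kWh
First 600 kWh × €0.110 = €66.00
Next 500 kWh × €0.171 = €85.50
Remaining 1014.2 kWh × €0.274 = €277.89
Energy charge = €429.39; + service €26.94 = €456.33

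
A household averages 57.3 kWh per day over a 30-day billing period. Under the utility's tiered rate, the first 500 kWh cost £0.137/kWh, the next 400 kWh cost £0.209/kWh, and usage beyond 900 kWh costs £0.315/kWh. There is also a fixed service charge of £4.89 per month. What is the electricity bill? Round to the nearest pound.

Usage = 57.3 kWh/day × 30 days = 1719 kWh
First 500 kWh × £0.137 = £68.50
Next 400 kWh × £0.209 = £83.60
Remaining 819 kWh × £0.315 = £257.99
Energy charge = £410.09; + service £4.89 = £414.98 ≈ £415

£415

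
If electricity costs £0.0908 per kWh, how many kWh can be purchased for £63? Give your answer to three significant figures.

694 kWh

£63 / £0.0908 per kWh = 693.8 kWh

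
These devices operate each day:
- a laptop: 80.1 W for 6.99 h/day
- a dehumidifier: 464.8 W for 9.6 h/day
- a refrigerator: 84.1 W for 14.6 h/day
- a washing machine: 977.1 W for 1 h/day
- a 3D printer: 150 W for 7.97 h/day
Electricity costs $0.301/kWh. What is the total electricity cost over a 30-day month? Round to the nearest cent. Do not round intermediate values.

$76.05

laptop: 80.1 W × 6.99 h × 30 d = 16,797 Wh = 16.8 kWh
dehumidifier: 464.8 W × 9.6 h × 30 d = 133,862 Wh = 133.9 kWh
refrigerator: 84.1 W × 14.6 h × 30 d = 36,836 Wh = 36.84 kWh
washing machine: 977.1 W × 1 h × 30 d = 29,313 Wh = 29.31 kWh
3D printer: 150 W × 7.97 h × 30 d = 35,865 Wh = 35.87 kWh
Total energy = 16.8 + 133.9 + 36.84 + 29.31 + 35.87 = 252.7 kWh
Cost = 252.7 kWh × $0.301 = $76.05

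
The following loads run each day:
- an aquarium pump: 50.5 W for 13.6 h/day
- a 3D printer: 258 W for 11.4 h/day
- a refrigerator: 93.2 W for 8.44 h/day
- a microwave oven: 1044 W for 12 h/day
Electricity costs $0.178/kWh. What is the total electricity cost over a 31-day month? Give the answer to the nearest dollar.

$93

aquarium pump: 50.5 W × 13.6 h × 31 d = 21,291 Wh = 21.29 kWh
3D printer: 258 W × 11.4 h × 31 d = 91,177 Wh = 91.18 kWh
refrigerator: 93.2 W × 8.44 h × 31 d = 24,385 Wh = 24.38 kWh
microwave oven: 1044 W × 12 h × 31 d = 388,368 Wh = 388.4 kWh
Total energy = 21.29 + 91.18 + 24.38 + 388.4 = 525.2 kWh
Cost = 525.2 kWh × $0.178 = $93.49 ≈ $93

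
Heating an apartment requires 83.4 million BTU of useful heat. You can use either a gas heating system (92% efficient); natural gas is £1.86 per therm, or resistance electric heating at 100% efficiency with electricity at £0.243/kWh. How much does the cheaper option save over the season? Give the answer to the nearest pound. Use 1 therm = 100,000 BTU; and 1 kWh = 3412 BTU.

£4254

Heat load = 83.4 × 10⁶ BTU = 83,400,000 BTU
Gas: input = 83,400,000 / 0.92 = 90,652,174 BTU = 906.5 therm → 906.5 × £1.86 = £1,686.13
Electric: 83,400,000 BTU / 3412 = 24,440 kWh → × £0.243 = £5,939.68
Difference = |£1,686.13 − £5,939.68| = £4,253.55 ≈ £4254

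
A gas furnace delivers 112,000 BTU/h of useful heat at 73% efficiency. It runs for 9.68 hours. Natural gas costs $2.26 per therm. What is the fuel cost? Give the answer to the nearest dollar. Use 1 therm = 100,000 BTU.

$34

Heat delivered = 112,000 BTU/h × 9.68 h = 1,084,160 BTU
Gas input = 1,084,160 / 0.73 = 1,485,151 BTU
= 1,485,151 / 100,000 = 14.85 therm
Cost = 14.85 × $2.26/therm = $33.56 ≈ $34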